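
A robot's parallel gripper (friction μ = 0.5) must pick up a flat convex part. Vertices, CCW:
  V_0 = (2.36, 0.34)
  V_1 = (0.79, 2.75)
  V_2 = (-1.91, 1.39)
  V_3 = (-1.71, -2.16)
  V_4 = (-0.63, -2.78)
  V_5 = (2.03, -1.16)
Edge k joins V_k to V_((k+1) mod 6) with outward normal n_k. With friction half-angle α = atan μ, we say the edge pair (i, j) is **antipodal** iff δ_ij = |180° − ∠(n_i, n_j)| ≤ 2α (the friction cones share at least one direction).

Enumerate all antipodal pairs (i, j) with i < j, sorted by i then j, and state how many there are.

count = 5; pairs: (0,2), (0,3), (1,4), (1,5), (2,5)

α = atan 0.5 = 26.57°;  2α = 53.13°
n_0 = (+0.8379, +0.5458)
n_1 = (-0.4499, +0.8931)
n_2 = (-0.9984, -0.0562)
n_3 = (-0.4979, -0.8673)
n_4 = (+0.5202, -0.8541)
n_5 = (+0.9766, -0.2149)
  (0,1): δ = 96.35°  ·
  (0,2): δ = 29.86°  ✓
  (0,3): δ = 27.06°  ✓
  (0,4): δ = 88.26°  ·
  (0,5): δ = 134.51°  ·
  (1,2): δ = 113.51°  ·
  (1,3): δ = 56.59°  ·
  (1,4): δ = 4.61°  ✓
  (1,5): δ = 50.86°  ✓
  (2,3): δ = 123.08°  ·
  (2,4): δ = 61.88°  ·
  (2,5): δ = 15.63°  ✓
  (3,4): δ = 118.80°  ·
  (3,5): δ = 72.55°  ·
  (4,5): δ = 133.75°  ·
antipodal pairs: 5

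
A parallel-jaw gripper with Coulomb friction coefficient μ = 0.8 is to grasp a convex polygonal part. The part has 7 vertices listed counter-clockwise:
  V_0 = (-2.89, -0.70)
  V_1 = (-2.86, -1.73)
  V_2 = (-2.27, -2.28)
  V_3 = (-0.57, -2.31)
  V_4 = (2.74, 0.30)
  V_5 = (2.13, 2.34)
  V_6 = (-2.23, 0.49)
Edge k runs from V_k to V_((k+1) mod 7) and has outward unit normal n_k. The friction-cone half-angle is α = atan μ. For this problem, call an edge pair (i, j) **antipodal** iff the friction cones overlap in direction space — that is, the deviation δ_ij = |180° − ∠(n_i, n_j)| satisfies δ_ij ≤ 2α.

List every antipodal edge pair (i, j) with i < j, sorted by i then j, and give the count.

count = 10; pairs: (0,3), (0,4), (1,4), (1,5), (2,4), (2,5), (2,6), (3,5), (3,6), (4,6)

α = atan 0.8 = 38.66°;  2α = 77.32°
n_0 = (-0.9996, -0.0291)
n_1 = (-0.6819, -0.7315)
n_2 = (-0.0176, -0.9998)
n_3 = (+0.6192, -0.7852)
n_4 = (+0.9581, +0.2865)
n_5 = (-0.3906, +0.9206)
n_6 = (-0.8745, +0.4850)
  (0,1): δ = 134.66°  ·
  (0,2): δ = 92.68°  ·
  (0,3): δ = 53.41°  ✓
  (0,4): δ = 14.98°  ✓
  (0,5): δ = 111.32°  ·
  (0,6): δ = 149.32°  ·
  (1,2): δ = 138.02°  ·
  (1,3): δ = 98.75°  ·
  (1,4): δ = 30.36°  ✓
  (1,5): δ = 65.98°  ✓
  (1,6): δ = 103.98°  ·
  (2,3): δ = 140.73°  ·
  (2,4): δ = 72.34°  ✓
  (2,5): δ = 24.00°  ✓
  (2,6): δ = 62.00°  ✓
  (3,4): δ = 111.61°  ·
  (3,5): δ = 15.26°  ✓
  (3,6): δ = 22.73°  ✓
  (4,5): δ = 83.66°  ·
  (4,6): δ = 45.66°  ✓
  (5,6): δ = 142.01°  ·
antipodal pairs: 10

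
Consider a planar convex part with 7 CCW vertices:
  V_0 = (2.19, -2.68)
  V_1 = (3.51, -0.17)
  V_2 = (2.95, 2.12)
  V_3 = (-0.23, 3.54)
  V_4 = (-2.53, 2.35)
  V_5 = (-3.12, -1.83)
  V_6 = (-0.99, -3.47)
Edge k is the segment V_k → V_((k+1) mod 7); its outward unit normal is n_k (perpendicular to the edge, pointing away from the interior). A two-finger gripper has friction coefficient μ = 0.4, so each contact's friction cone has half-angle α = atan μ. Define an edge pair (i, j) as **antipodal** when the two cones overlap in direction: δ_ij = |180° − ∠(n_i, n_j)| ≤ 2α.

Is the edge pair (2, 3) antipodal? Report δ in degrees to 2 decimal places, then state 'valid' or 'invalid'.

α = atan 0.4 = 21.80°;  2α = 43.60°
edge 2: e_2 = (-3.18, +1.42);  n_2 = (+0.4077, +0.9131)
edge 3: e_3 = (-2.30, -1.19);  n_3 = (-0.4595, +0.8882)
∠(n_2, n_3) = 51.42°
δ = |180° − 51.42°| = 128.58°
128.58° > 2α = 43.60°  →  invalid

δ = 128.58°, invalid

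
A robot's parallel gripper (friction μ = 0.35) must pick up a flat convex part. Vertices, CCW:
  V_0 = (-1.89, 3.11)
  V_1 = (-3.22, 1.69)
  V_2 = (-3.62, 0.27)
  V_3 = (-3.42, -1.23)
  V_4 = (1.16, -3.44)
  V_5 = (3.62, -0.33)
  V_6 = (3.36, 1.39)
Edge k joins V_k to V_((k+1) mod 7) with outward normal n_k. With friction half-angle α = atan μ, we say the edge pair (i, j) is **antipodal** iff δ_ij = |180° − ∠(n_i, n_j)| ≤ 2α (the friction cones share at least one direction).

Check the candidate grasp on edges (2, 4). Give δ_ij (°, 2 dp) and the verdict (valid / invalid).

δ = 45.94°, invalid

α = atan 0.35 = 19.29°;  2α = 38.58°
edge 2: e_2 = (+0.20, -1.50);  n_2 = (-0.9912, -0.1322)
edge 4: e_4 = (+2.46, +3.11);  n_4 = (+0.7843, -0.6204)
∠(n_2, n_4) = 134.06°
δ = |180° − 134.06°| = 45.94°
45.94° > 2α = 38.58°  →  invalid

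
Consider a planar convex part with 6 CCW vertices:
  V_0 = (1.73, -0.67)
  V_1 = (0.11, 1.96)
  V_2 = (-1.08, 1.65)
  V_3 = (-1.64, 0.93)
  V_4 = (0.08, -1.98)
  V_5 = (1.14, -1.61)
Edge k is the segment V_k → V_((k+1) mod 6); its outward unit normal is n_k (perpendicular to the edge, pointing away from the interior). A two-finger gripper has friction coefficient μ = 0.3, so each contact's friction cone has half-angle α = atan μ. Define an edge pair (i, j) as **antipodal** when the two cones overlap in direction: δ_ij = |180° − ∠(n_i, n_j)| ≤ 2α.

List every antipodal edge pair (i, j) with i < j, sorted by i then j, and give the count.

α = atan 0.3 = 16.70°;  2α = 33.40°
n_0 = (+0.8514, +0.5245)
n_1 = (-0.2521, +0.9677)
n_2 = (-0.7894, +0.6139)
n_3 = (-0.8609, -0.5088)
n_4 = (+0.3296, -0.9441)
n_5 = (+0.8470, -0.5316)
  (0,1): δ = 107.03°  ·
  (0,2): δ = 69.51°  ·
  (0,3): δ = 1.05°  ✓
  (0,4): δ = 77.61°  ·
  (0,5): δ = 116.25°  ·
  (1,2): δ = 142.48°  ·
  (1,3): δ = 74.02°  ·
  (1,4): δ = 4.64°  ✓
  (1,5): δ = 43.28°  ·
  (2,3): δ = 111.54°  ·
  (2,4): δ = 32.88°  ✓
  (2,5): δ = 5.76°  ✓
  (3,4): δ = 101.34°  ·
  (3,5): δ = 62.70°  ·
  (4,5): δ = 141.36°  ·
antipodal pairs: 4

count = 4; pairs: (0,3), (1,4), (2,4), (2,5)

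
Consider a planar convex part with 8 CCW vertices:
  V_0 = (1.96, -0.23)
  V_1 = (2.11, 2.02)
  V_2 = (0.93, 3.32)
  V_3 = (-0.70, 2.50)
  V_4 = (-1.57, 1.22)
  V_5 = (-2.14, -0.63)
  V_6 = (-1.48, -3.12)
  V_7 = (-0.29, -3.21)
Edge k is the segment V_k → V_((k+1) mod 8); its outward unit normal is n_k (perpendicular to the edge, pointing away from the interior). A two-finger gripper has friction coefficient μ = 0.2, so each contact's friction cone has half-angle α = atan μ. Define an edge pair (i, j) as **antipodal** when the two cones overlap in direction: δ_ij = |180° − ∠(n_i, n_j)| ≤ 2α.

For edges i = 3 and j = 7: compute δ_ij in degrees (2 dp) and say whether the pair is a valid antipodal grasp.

α = atan 0.2 = 11.31°;  2α = 22.62°
edge 3: e_3 = (-0.87, -1.28);  n_3 = (-0.8270, +0.5621)
edge 7: e_7 = (+2.25, +2.98);  n_7 = (+0.7981, -0.6026)
∠(n_3, n_7) = 177.15°
δ = |180° − 177.15°| = 2.85°
2.85° ≤ 2α = 22.62°  →  valid

δ = 2.85°, valid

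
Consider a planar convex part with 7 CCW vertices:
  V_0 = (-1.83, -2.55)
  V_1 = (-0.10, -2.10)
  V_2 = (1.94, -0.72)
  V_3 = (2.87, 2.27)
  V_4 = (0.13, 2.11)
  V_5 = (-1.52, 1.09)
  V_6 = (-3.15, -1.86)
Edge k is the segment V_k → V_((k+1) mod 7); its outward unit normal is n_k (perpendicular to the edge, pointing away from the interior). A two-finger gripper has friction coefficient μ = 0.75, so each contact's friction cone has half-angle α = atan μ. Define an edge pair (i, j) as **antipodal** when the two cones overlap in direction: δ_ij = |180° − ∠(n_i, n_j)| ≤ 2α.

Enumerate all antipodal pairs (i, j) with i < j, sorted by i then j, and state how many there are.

count = 11; pairs: (0,3), (0,4), (0,5), (1,3), (1,4), (1,5), (2,3), (2,4), (2,5), (3,6), (4,6)

α = atan 0.75 = 36.87°;  2α = 73.74°
n_0 = (+0.2517, -0.9678)
n_1 = (+0.5603, -0.8283)
n_2 = (+0.9549, -0.2970)
n_3 = (-0.0583, +0.9983)
n_4 = (-0.5258, +0.8506)
n_5 = (-0.8753, +0.4836)
n_6 = (-0.4633, -0.8862)
  (0,1): δ = 160.50°  ·
  (0,2): δ = 121.86°  ·
  (0,3): δ = 11.24°  ✓
  (0,4): δ = 17.14°  ✓
  (0,5): δ = 46.50°  ✓
  (0,6): δ = 137.82°  ·
  (1,2): δ = 141.35°  ·
  (1,3): δ = 30.74°  ✓
  (1,4): δ = 2.35°  ✓
  (1,5): δ = 27.00°  ✓
  (1,6): δ = 118.33°  ·
  (2,3): δ = 69.38°  ✓
  (2,4): δ = 41.00°  ✓
  (2,5): δ = 11.64°  ✓
  (2,6): δ = 79.68°  ·
  (3,4): δ = 151.62°  ·
  (3,5): δ = 122.26°  ·
  (3,6): δ = 30.94°  ✓
  (4,5): δ = 150.65°  ·
  (4,6): δ = 59.32°  ✓
  (5,6): δ = 88.67°  ·
antipodal pairs: 11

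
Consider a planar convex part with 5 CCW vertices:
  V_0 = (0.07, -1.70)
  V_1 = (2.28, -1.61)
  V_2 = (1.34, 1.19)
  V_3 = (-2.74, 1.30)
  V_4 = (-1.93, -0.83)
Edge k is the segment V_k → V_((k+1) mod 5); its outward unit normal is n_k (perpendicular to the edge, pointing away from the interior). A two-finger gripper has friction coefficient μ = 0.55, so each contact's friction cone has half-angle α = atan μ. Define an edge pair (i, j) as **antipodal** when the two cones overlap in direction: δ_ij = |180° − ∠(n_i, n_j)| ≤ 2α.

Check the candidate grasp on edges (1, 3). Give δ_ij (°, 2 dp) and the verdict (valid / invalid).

δ = 2.26°, valid

α = atan 0.55 = 28.81°;  2α = 57.62°
edge 1: e_1 = (-0.94, +2.80);  n_1 = (+0.9480, +0.3183)
edge 3: e_3 = (+0.81, -2.13);  n_3 = (-0.9347, -0.3554)
∠(n_1, n_3) = 177.74°
δ = |180° − 177.74°| = 2.26°
2.26° ≤ 2α = 57.62°  →  valid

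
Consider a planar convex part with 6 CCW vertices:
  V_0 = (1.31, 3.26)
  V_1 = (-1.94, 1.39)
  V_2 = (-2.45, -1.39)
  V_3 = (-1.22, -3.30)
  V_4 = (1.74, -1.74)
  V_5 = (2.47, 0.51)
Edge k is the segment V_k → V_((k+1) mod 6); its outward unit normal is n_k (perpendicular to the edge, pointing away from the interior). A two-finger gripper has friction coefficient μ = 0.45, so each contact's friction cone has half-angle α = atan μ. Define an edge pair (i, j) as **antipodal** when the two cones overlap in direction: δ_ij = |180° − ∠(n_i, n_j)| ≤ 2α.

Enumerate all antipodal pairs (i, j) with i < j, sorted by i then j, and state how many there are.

α = atan 0.45 = 24.23°;  2α = 48.46°
n_0 = (-0.4987, +0.8668)
n_1 = (-0.9836, +0.1804)
n_2 = (-0.8407, -0.5414)
n_3 = (+0.4662, -0.8847)
n_4 = (+0.9512, -0.3086)
n_5 = (+0.9214, +0.3887)
  (0,1): δ = 130.31°  ·
  (0,2): δ = 87.13°  ·
  (0,3): δ = 2.13°  ✓
  (0,4): δ = 42.11°  ✓
  (0,5): δ = 82.96°  ·
  (1,2): δ = 136.82°  ·
  (1,3): δ = 51.81°  ·
  (1,4): δ = 7.58°  ✓
  (1,5): δ = 33.27°  ✓
  (2,3): δ = 94.99°  ·
  (2,4): δ = 50.76°  ·
  (2,5): δ = 9.91°  ✓
  (3,4): δ = 135.77°  ·
  (3,5): δ = 94.92°  ·
  (4,5): δ = 139.15°  ·
antipodal pairs: 5

count = 5; pairs: (0,3), (0,4), (1,4), (1,5), (2,5)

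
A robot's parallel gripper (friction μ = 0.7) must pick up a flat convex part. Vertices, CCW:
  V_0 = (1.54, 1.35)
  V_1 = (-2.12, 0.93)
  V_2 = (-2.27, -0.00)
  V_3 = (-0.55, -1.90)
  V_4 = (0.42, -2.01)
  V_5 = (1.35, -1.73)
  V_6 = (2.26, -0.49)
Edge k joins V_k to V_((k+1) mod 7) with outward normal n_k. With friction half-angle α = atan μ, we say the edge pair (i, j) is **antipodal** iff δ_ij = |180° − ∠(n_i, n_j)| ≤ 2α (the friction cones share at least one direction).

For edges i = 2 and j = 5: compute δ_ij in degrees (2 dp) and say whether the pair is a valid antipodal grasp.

α = atan 0.7 = 34.99°;  2α = 69.98°
edge 2: e_2 = (+1.72, -1.90);  n_2 = (-0.7414, -0.6711)
edge 5: e_5 = (+0.91, +1.24);  n_5 = (+0.8062, -0.5916)
∠(n_2, n_5) = 101.57°
δ = |180° − 101.57°| = 78.43°
78.43° > 2α = 69.98°  →  invalid

δ = 78.43°, invalid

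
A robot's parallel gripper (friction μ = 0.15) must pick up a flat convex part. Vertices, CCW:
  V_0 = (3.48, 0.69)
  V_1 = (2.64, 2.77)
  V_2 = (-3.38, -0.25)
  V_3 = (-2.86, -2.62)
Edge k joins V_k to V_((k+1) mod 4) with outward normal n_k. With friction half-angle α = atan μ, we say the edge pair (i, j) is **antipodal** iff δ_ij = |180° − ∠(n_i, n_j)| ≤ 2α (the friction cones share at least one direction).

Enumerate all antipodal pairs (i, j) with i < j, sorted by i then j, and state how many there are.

α = atan 0.15 = 8.53°;  2α = 17.06°
n_0 = (+0.9272, +0.3745)
n_1 = (-0.4484, +0.8938)
n_2 = (-0.9768, -0.2143)
n_3 = (+0.4628, -0.8865)
  (0,1): δ = 85.35°  ·
  (0,2): δ = 9.62°  ✓
  (0,3): δ = 95.58°  ·
  (1,2): δ = 104.27°  ·
  (1,3): δ = 0.93°  ✓
  (2,3): δ = 74.81°  ·
antipodal pairs: 2

count = 2; pairs: (0,2), (1,3)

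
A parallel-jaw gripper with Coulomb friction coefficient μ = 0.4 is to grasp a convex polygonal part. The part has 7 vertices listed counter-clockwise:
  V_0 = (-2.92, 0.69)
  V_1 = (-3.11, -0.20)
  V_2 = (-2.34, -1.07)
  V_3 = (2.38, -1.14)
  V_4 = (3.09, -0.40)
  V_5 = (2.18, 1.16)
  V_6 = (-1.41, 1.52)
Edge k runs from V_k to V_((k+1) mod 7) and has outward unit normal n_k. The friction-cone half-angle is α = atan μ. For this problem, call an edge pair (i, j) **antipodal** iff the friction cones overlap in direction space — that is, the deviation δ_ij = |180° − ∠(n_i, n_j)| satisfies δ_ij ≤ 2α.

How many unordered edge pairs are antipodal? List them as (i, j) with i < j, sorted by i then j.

α = atan 0.4 = 21.80°;  2α = 43.60°
n_0 = (-0.9780, +0.2088)
n_1 = (-0.7488, -0.6628)
n_2 = (-0.0148, -0.9999)
n_3 = (+0.7216, -0.6923)
n_4 = (+0.8638, +0.5039)
n_5 = (+0.0998, +0.9950)
n_6 = (-0.4817, +0.8763)
  (0,1): δ = 126.44°  ·
  (0,2): δ = 78.80°  ·
  (0,3): δ = 31.76°  ✓
  (0,4): δ = 42.31°  ✓
  (0,5): δ = 96.32°  ·
  (0,6): δ = 130.85°  ·
  (1,2): δ = 132.36°  ·
  (1,3): δ = 85.33°  ·
  (1,4): δ = 11.25°  ✓
  (1,5): δ = 42.76°  ✓
  (1,6): δ = 77.29°  ·
  (2,3): δ = 132.97°  ·
  (2,4): δ = 58.89°  ·
  (2,5): δ = 4.88°  ✓
  (2,6): δ = 29.65°  ✓
  (3,4): δ = 105.93°  ·
  (3,5): δ = 51.91°  ·
  (3,6): δ = 17.39°  ✓
  (4,5): δ = 125.98°  ·
  (4,6): δ = 91.46°  ·
  (5,6): δ = 145.48°  ·
antipodal pairs: 7

count = 7; pairs: (0,3), (0,4), (1,4), (1,5), (2,5), (2,6), (3,6)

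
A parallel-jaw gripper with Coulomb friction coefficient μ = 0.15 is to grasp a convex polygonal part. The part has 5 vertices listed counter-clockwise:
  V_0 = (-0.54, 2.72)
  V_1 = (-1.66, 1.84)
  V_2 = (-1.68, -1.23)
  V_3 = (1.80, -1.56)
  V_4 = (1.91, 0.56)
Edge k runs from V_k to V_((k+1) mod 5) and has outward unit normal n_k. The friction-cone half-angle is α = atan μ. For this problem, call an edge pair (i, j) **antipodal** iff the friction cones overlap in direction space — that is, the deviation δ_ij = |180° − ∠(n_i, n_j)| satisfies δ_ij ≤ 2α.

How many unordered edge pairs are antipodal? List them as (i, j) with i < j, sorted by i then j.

count = 1; pairs: (1,3)

α = atan 0.15 = 8.53°;  2α = 17.06°
n_0 = (-0.6178, +0.7863)
n_1 = (-1.0000, +0.0065)
n_2 = (-0.0944, -0.9955)
n_3 = (+0.9987, -0.0518)
n_4 = (+0.6613, +0.7501)
  (0,1): δ = 128.53°  ·
  (0,2): δ = 43.57°  ·
  (0,3): δ = 48.87°  ·
  (0,4): δ = 100.44°  ·
  (1,2): δ = 95.04°  ·
  (1,3): δ = 2.60°  ✓
  (1,4): δ = 48.97°  ·
  (2,3): δ = 87.55°  ·
  (2,4): δ = 35.98°  ·
  (3,4): δ = 128.43°  ·
antipodal pairs: 1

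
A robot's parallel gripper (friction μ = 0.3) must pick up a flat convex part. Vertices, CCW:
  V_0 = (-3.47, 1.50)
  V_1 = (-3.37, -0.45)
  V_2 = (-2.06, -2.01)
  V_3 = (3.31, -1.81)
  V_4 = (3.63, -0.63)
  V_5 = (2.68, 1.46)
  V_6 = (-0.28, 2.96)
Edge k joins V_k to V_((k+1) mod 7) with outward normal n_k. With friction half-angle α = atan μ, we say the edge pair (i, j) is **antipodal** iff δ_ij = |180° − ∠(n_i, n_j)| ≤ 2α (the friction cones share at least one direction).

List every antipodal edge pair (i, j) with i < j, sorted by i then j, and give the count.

count = 6; pairs: (0,3), (0,4), (1,4), (1,5), (2,5), (2,6)

α = atan 0.3 = 16.70°;  2α = 33.40°
n_0 = (-0.9987, -0.0512)
n_1 = (-0.7658, -0.6431)
n_2 = (+0.0372, -0.9993)
n_3 = (+0.9651, -0.2617)
n_4 = (+0.9104, +0.4138)
n_5 = (+0.4520, +0.8920)
n_6 = (-0.4162, +0.9093)
  (0,1): δ = 142.91°  ·
  (0,2): δ = 90.80°  ·
  (0,3): δ = 18.11°  ✓
  (0,4): δ = 21.51°  ✓
  (0,5): δ = 60.19°  ·
  (0,6): δ = 111.66°  ·
  (1,2): δ = 127.89°  ·
  (1,3): δ = 55.19°  ·
  (1,4): δ = 15.58°  ✓
  (1,5): δ = 23.10°  ✓
  (1,6): δ = 74.57°  ·
  (2,3): δ = 107.31°  ·
  (2,4): δ = 67.69°  ·
  (2,5): δ = 29.01°  ✓
  (2,6): δ = 22.46°  ✓
  (3,4): δ = 140.38°  ·
  (3,5): δ = 101.70°  ·
  (3,6): δ = 50.23°  ·
  (4,5): δ = 141.32°  ·
  (4,6): δ = 89.85°  ·
  (5,6): δ = 128.53°  ·
antipodal pairs: 6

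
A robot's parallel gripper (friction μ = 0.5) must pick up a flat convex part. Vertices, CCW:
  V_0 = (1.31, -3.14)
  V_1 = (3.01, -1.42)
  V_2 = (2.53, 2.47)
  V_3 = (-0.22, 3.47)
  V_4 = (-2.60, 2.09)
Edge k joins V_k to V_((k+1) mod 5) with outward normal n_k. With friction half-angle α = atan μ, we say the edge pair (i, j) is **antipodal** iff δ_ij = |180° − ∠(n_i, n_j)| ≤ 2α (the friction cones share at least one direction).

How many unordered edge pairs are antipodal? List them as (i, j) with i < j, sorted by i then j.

count = 3; pairs: (0,3), (1,4), (2,4)

α = atan 0.5 = 26.57°;  2α = 53.13°
n_0 = (+0.7112, -0.7030)
n_1 = (+0.9925, +0.1225)
n_2 = (+0.3417, +0.9398)
n_3 = (-0.5016, +0.8651)
n_4 = (-0.8009, -0.5988)
  (0,1): δ = 128.30°  ·
  (0,2): δ = 65.32°  ·
  (0,3): δ = 15.23°  ✓
  (0,4): δ = 81.45°  ·
  (1,2): δ = 117.02°  ·
  (1,3): δ = 66.93°  ·
  (1,4): δ = 29.75°  ✓
  (2,3): δ = 129.91°  ·
  (2,4): δ = 33.23°  ✓
  (3,4): δ = 83.32°  ·
antipodal pairs: 3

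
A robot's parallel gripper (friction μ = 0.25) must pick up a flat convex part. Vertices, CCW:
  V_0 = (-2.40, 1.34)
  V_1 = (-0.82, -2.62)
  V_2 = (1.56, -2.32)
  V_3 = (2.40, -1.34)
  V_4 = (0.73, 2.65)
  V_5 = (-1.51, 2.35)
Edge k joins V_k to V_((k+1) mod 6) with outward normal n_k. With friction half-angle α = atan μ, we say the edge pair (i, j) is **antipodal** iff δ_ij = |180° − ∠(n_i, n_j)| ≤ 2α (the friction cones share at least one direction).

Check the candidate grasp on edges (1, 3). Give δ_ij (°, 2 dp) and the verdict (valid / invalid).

δ = 74.47°, invalid

α = atan 0.25 = 14.04°;  2α = 28.07°
edge 1: e_1 = (+2.38, +0.30);  n_1 = (+0.1251, -0.9921)
edge 3: e_3 = (-1.67, +3.99);  n_3 = (+0.9225, +0.3861)
∠(n_1, n_3) = 105.53°
δ = |180° − 105.53°| = 74.47°
74.47° > 2α = 28.07°  →  invalid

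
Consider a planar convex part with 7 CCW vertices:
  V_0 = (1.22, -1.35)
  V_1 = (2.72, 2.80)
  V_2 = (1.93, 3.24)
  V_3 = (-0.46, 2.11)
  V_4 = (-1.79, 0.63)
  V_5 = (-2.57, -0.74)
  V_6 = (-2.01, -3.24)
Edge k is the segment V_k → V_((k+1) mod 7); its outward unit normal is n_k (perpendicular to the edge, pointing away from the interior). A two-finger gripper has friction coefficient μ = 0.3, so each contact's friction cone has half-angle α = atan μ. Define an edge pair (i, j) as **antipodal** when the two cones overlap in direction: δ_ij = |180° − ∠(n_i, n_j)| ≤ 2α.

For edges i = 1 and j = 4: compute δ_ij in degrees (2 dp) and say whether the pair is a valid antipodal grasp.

δ = 90.54°, invalid

α = atan 0.3 = 16.70°;  2α = 33.40°
edge 1: e_1 = (-0.79, +0.44);  n_1 = (+0.4866, +0.8736)
edge 4: e_4 = (-0.78, -1.37);  n_4 = (-0.8690, +0.4948)
∠(n_1, n_4) = 89.46°
δ = |180° − 89.46°| = 90.54°
90.54° > 2α = 33.40°  →  invalid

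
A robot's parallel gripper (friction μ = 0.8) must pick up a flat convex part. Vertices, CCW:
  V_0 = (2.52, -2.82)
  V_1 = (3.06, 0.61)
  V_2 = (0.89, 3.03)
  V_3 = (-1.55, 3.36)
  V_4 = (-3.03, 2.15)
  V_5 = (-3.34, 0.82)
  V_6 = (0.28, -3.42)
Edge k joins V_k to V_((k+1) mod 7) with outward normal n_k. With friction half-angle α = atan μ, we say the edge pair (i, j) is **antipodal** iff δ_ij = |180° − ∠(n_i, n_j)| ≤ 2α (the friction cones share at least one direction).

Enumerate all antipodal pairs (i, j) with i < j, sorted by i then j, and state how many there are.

α = atan 0.8 = 38.66°;  2α = 77.32°
n_0 = (+0.9878, -0.1555)
n_1 = (+0.7445, +0.6676)
n_2 = (+0.1340, +0.9910)
n_3 = (-0.6330, +0.7742)
n_4 = (-0.9739, +0.2270)
n_5 = (-0.7605, -0.6493)
n_6 = (+0.2587, -0.9659)
  (0,1): δ = 129.17°  ·
  (0,2): δ = 88.76°  ·
  (0,3): δ = 41.78°  ✓
  (0,4): δ = 4.17°  ✓
  (0,5): δ = 49.44°  ✓
  (0,6): δ = 113.94°  ·
  (1,2): δ = 139.58°  ·
  (1,3): δ = 92.61°  ·
  (1,4): δ = 55.00°  ✓
  (1,5): δ = 1.39°  ✓
  (1,6): δ = 63.11°  ✓
  (2,3): δ = 133.03°  ·
  (2,4): δ = 95.42°  ·
  (2,5): δ = 41.81°  ✓
  (2,6): δ = 22.70°  ✓
  (3,4): δ = 142.39°  ·
  (3,5): δ = 88.78°  ·
  (3,6): δ = 24.27°  ✓
  (4,5): δ = 126.39°  ·
  (4,6): δ = 61.88°  ✓
  (5,6): δ = 115.49°  ·
antipodal pairs: 10

count = 10; pairs: (0,3), (0,4), (0,5), (1,4), (1,5), (1,6), (2,5), (2,6), (3,6), (4,6)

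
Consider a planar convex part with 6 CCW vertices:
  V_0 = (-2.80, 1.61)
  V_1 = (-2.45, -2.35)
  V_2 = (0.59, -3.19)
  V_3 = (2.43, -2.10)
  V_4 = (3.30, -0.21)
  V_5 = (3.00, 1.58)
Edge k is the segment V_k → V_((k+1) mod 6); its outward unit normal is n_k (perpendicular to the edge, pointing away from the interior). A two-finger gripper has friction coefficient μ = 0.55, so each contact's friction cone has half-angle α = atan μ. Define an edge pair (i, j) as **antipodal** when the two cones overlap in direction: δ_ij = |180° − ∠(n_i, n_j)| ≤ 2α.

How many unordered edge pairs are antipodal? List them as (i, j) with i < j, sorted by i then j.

count = 4; pairs: (0,3), (0,4), (1,5), (2,5)

α = atan 0.55 = 28.81°;  2α = 57.62°
n_0 = (-0.9961, -0.0880)
n_1 = (-0.2663, -0.9639)
n_2 = (+0.5097, -0.8604)
n_3 = (+0.9084, -0.4181)
n_4 = (+0.9862, +0.1653)
n_5 = (+0.0052, +1.0000)
  (0,1): δ = 110.50°  ·
  (0,2): δ = 64.41°  ·
  (0,3): δ = 29.77°  ✓
  (0,4): δ = 4.46°  ✓
  (0,5): δ = 84.65°  ·
  (1,2): δ = 133.91°  ·
  (1,3): δ = 99.27°  ·
  (1,4): δ = 65.04°  ·
  (1,5): δ = 15.15°  ✓
  (2,3): δ = 145.36°  ·
  (2,4): δ = 111.13°  ·
  (2,5): δ = 30.94°  ✓
  (3,4): δ = 145.77°  ·
  (3,5): δ = 65.58°  ·
  (4,5): δ = 99.81°  ·
antipodal pairs: 4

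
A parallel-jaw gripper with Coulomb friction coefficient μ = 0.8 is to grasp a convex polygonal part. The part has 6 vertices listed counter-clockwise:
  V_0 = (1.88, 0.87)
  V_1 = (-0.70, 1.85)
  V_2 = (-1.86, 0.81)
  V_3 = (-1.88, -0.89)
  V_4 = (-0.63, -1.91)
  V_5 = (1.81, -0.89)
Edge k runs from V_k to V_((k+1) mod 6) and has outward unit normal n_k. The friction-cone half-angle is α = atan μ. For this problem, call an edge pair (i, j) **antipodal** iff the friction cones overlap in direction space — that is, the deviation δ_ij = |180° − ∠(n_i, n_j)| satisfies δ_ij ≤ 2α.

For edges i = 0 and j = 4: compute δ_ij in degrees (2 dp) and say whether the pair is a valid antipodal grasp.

δ = 43.49°, valid

α = atan 0.8 = 38.66°;  2α = 77.32°
edge 0: e_0 = (-2.58, +0.98);  n_0 = (+0.3551, +0.9348)
edge 4: e_4 = (+2.44, +1.02);  n_4 = (+0.3857, -0.9226)
∠(n_0, n_4) = 136.51°
δ = |180° − 136.51°| = 43.49°
43.49° ≤ 2α = 77.32°  →  valid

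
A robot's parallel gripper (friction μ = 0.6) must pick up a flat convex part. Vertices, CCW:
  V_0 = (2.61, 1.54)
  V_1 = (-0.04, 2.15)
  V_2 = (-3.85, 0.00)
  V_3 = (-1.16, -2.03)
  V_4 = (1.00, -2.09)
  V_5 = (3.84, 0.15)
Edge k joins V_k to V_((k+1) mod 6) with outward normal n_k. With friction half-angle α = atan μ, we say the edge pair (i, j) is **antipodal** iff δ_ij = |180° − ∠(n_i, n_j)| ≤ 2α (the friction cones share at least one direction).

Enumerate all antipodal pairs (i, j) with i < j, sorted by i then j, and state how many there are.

α = atan 0.6 = 30.96°;  2α = 61.93°
n_0 = (+0.2243, +0.9745)
n_1 = (-0.4915, +0.8709)
n_2 = (-0.6024, -0.7982)
n_3 = (-0.0278, -0.9996)
n_4 = (+0.6193, -0.7852)
n_5 = (+0.7489, +0.6627)
  (0,1): δ = 137.60°  ·
  (0,2): δ = 24.08°  ✓
  (0,3): δ = 11.37°  ✓
  (0,4): δ = 51.23°  ✓
  (0,5): δ = 144.47°  ·
  (1,2): δ = 66.48°  ·
  (1,3): δ = 31.03°  ✓
  (1,4): δ = 8.83°  ✓
  (1,5): δ = 102.07°  ·
  (2,3): δ = 144.55°  ·
  (2,4): δ = 104.70°  ·
  (2,5): δ = 11.45°  ✓
  (3,4): δ = 140.14°  ·
  (3,5): δ = 46.90°  ✓
  (4,5): δ = 86.76°  ·
antipodal pairs: 7

count = 7; pairs: (0,2), (0,3), (0,4), (1,3), (1,4), (2,5), (3,5)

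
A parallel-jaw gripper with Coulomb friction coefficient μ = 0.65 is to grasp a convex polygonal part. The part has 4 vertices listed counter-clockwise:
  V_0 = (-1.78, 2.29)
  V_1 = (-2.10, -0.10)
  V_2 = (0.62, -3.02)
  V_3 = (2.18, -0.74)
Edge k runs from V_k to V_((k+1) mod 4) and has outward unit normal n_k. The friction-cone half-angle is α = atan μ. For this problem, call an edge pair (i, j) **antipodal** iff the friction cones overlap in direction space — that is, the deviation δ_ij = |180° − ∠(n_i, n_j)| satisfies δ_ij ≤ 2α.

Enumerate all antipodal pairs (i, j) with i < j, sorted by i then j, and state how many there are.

count = 3; pairs: (0,2), (0,3), (1,3)

α = atan 0.65 = 33.02°;  2α = 66.05°
n_0 = (-0.9912, +0.1327)
n_1 = (-0.7317, -0.6816)
n_2 = (+0.8253, -0.5647)
n_3 = (+0.6077, +0.7942)
  (0,1): δ = 129.40°  ·
  (0,2): δ = 26.75°  ✓
  (0,3): δ = 60.20°  ✓
  (1,2): δ = 77.35°  ·
  (1,3): δ = 9.61°  ✓
  (2,3): δ = 93.04°  ·
antipodal pairs: 3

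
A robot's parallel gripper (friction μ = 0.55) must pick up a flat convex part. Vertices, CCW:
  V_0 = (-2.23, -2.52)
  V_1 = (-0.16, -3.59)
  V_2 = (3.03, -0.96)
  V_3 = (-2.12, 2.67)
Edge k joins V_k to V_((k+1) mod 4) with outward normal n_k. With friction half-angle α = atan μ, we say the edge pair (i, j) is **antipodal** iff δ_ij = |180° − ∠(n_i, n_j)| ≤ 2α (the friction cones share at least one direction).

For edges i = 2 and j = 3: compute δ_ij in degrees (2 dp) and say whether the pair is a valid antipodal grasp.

δ = 56.04°, valid

α = atan 0.55 = 28.81°;  2α = 57.62°
edge 2: e_2 = (-5.15, +3.63);  n_2 = (+0.5761, +0.8174)
edge 3: e_3 = (-0.11, -5.19);  n_3 = (-0.9998, +0.0212)
∠(n_2, n_3) = 123.96°
δ = |180° − 123.96°| = 56.04°
56.04° ≤ 2α = 57.62°  →  valid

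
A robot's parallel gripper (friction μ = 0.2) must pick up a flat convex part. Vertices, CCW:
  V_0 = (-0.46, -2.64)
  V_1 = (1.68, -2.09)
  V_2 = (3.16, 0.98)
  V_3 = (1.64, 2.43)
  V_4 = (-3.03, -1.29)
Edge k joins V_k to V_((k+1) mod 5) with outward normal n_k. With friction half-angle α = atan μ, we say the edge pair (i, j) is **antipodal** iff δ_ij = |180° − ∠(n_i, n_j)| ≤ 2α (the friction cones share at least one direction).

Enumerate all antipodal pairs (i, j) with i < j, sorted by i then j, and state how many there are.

α = atan 0.2 = 11.31°;  2α = 22.62°
n_0 = (+0.2489, -0.9685)
n_1 = (+0.9008, -0.4343)
n_2 = (+0.6902, +0.7236)
n_3 = (-0.6231, +0.7822)
n_4 = (-0.4650, -0.8853)
  (0,1): δ = 130.15°  ·
  (0,2): δ = 58.06°  ·
  (0,3): δ = 24.13°  ·
  (0,4): δ = 137.87°  ·
  (1,2): δ = 107.91°  ·
  (1,3): δ = 25.72°  ·
  (1,4): δ = 88.03°  ·
  (2,3): δ = 97.81°  ·
  (2,4): δ = 15.94°  ✓
  (3,4): δ = 66.25°  ·
antipodal pairs: 1

count = 1; pairs: (2,4)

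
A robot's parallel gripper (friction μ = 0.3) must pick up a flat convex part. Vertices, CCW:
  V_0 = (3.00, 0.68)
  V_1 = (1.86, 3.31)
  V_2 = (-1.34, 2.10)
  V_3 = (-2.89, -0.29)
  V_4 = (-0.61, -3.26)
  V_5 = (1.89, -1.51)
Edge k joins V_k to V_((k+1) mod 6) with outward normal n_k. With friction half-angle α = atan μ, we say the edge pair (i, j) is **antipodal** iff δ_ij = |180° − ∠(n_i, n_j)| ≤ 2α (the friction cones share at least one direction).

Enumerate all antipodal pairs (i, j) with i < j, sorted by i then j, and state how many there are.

α = atan 0.3 = 16.70°;  2α = 33.40°
n_0 = (+0.9175, +0.3977)
n_1 = (-0.3537, +0.9354)
n_2 = (-0.8390, +0.5441)
n_3 = (-0.7932, -0.6089)
n_4 = (+0.5735, -0.8192)
n_5 = (+0.8920, -0.4521)
  (0,1): δ = 92.72°  ·
  (0,2): δ = 56.40°  ·
  (0,3): δ = 14.08°  ✓
  (0,4): δ = 101.56°  ·
  (0,5): δ = 129.69°  ·
  (1,2): δ = 143.68°  ·
  (1,3): δ = 73.20°  ·
  (1,4): δ = 14.28°  ✓
  (1,5): δ = 42.41°  ·
  (2,3): δ = 109.52°  ·
  (2,4): δ = 22.04°  ✓
  (2,5): δ = 6.09°  ✓
  (3,4): δ = 92.52°  ·
  (3,5): δ = 64.39°  ·
  (4,5): δ = 151.87°  ·
antipodal pairs: 4

count = 4; pairs: (0,3), (1,4), (2,4), (2,5)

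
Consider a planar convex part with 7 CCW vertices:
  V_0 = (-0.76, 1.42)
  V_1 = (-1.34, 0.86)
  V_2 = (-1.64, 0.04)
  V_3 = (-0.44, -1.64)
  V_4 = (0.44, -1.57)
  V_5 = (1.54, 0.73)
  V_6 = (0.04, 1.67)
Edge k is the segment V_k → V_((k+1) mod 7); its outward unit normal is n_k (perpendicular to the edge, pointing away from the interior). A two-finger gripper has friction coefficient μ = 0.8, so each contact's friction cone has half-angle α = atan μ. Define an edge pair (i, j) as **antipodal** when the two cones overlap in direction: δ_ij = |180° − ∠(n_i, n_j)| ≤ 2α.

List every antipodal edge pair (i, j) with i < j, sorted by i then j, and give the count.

count = 10; pairs: (0,3), (0,4), (1,3), (1,4), (2,4), (2,5), (2,6), (3,5), (3,6), (4,6)

α = atan 0.8 = 38.66°;  2α = 77.32°
n_0 = (-0.6946, +0.7194)
n_1 = (-0.9391, +0.3436)
n_2 = (-0.8137, -0.5812)
n_3 = (+0.0793, -0.9969)
n_4 = (+0.9021, -0.4315)
n_5 = (+0.5310, +0.8474)
n_6 = (-0.2983, +0.9545)
  (0,1): δ = 154.09°  ·
  (0,2): δ = 98.46°  ·
  (0,3): δ = 39.45°  ✓
  (0,4): δ = 20.45°  ✓
  (0,5): δ = 103.93°  ·
  (0,6): δ = 153.36°  ·
  (1,2): δ = 124.37°  ·
  (1,3): δ = 65.36°  ✓
  (1,4): δ = 5.46°  ✓
  (1,5): δ = 78.02°  ·
  (1,6): δ = 127.45°  ·
  (2,3): δ = 120.99°  ·
  (2,4): δ = 61.10°  ✓
  (2,5): δ = 22.39°  ✓
  (2,6): δ = 71.82°  ✓
  (3,4): δ = 120.11°  ·
  (3,5): δ = 36.62°  ✓
  (3,6): δ = 12.81°  ✓
  (4,5): δ = 96.51°  ·
  (4,6): δ = 47.09°  ✓
  (5,6): δ = 130.57°  ·
antipodal pairs: 10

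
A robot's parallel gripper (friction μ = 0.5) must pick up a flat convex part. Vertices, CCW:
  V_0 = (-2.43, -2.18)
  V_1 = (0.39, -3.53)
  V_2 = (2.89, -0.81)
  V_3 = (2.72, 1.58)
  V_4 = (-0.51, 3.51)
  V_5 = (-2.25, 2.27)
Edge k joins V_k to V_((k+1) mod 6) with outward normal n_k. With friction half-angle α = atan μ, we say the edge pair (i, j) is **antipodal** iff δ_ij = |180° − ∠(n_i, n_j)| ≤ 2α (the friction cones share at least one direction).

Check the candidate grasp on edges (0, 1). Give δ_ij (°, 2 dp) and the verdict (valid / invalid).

δ = 107.01°, invalid

α = atan 0.5 = 26.57°;  2α = 53.13°
edge 0: e_0 = (+2.82, -1.35);  n_0 = (-0.4318, -0.9020)
edge 1: e_1 = (+2.50, +2.72);  n_1 = (+0.7363, -0.6767)
∠(n_0, n_1) = 72.99°
δ = |180° − 72.99°| = 107.01°
107.01° > 2α = 53.13°  →  invalid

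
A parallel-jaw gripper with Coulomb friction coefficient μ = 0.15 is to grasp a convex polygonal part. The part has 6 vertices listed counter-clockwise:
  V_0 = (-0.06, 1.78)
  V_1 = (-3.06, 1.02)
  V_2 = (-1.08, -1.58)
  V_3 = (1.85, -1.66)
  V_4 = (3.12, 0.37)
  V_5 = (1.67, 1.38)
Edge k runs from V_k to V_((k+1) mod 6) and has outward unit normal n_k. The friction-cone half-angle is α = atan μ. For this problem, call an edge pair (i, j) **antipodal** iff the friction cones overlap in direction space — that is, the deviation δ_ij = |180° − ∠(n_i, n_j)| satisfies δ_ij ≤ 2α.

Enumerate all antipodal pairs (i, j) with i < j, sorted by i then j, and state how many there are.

count = 2; pairs: (0,2), (2,5)

α = atan 0.15 = 8.53°;  2α = 17.06°
n_0 = (-0.2456, +0.9694)
n_1 = (-0.7956, -0.6059)
n_2 = (-0.0273, -0.9996)
n_3 = (+0.8478, -0.5304)
n_4 = (+0.5716, +0.8206)
n_5 = (+0.2253, +0.9743)
  (0,1): δ = 66.93°  ·
  (0,2): δ = 15.78°  ✓
  (0,3): δ = 43.75°  ·
  (0,4): δ = 130.92°  ·
  (0,5): δ = 152.77°  ·
  (1,2): δ = 128.85°  ·
  (1,3): δ = 69.32°  ·
  (1,4): δ = 17.85°  ·
  (1,5): δ = 39.69°  ·
  (2,3): δ = 120.47°  ·
  (2,4): δ = 33.30°  ·
  (2,5): δ = 11.45°  ✓
  (3,4): δ = 92.83°  ·
  (3,5): δ = 70.99°  ·
  (4,5): δ = 158.16°  ·
antipodal pairs: 2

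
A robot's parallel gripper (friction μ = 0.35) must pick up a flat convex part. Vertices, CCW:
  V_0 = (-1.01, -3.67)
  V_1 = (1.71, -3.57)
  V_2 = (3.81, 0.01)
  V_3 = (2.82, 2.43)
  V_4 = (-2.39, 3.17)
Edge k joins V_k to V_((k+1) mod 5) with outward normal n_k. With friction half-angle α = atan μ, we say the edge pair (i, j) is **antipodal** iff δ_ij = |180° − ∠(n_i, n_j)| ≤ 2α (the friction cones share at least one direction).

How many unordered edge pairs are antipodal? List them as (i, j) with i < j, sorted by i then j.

count = 2; pairs: (0,3), (2,4)

α = atan 0.35 = 19.29°;  2α = 38.58°
n_0 = (+0.0367, -0.9993)
n_1 = (+0.8626, -0.5060)
n_2 = (+0.9255, +0.3786)
n_3 = (+0.1406, +0.9901)
n_4 = (-0.9802, -0.1978)
  (0,1): δ = 122.50°  ·
  (0,2): δ = 69.86°  ·
  (0,3): δ = 10.19°  ✓
  (0,4): δ = 99.30°  ·
  (1,2): δ = 127.36°  ·
  (1,3): δ = 67.69°  ·
  (1,4): δ = 41.80°  ·
  (2,3): δ = 120.33°  ·
  (2,4): δ = 10.84°  ✓
  (3,4): δ = 70.51°  ·
antipodal pairs: 2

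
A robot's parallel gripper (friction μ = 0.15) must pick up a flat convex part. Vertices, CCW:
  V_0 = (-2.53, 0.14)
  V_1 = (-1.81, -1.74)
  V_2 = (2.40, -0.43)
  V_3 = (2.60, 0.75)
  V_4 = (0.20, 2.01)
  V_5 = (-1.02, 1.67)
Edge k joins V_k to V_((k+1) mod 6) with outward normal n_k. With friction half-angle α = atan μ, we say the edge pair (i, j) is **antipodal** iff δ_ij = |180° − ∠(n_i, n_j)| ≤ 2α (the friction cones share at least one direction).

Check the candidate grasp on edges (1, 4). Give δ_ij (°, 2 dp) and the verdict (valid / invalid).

δ = 1.71°, valid

α = atan 0.15 = 8.53°;  2α = 17.06°
edge 1: e_1 = (+4.21, +1.31);  n_1 = (+0.2971, -0.9548)
edge 4: e_4 = (-1.22, -0.34);  n_4 = (-0.2685, +0.9633)
∠(n_1, n_4) = 178.29°
δ = |180° − 178.29°| = 1.71°
1.71° ≤ 2α = 17.06°  →  valid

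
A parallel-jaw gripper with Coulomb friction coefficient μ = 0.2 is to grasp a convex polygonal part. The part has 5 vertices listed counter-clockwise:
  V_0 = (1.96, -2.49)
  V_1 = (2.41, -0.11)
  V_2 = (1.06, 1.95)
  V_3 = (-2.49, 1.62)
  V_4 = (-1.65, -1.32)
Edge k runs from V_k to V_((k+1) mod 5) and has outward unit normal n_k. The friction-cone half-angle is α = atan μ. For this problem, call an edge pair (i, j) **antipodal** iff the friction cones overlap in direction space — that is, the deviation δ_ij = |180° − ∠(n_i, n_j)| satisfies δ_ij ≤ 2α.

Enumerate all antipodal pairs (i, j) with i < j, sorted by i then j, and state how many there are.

α = atan 0.2 = 11.31°;  2α = 22.62°
n_0 = (+0.9826, -0.1858)
n_1 = (+0.8364, +0.5481)
n_2 = (-0.0926, +0.9957)
n_3 = (-0.9615, -0.2747)
n_4 = (-0.3083, -0.9513)
  (0,1): δ = 136.05°  ·
  (0,2): δ = 73.98°  ·
  (0,3): δ = 26.65°  ·
  (0,4): δ = 82.75°  ·
  (1,2): δ = 117.93°  ·
  (1,3): δ = 17.29°  ✓
  (1,4): δ = 38.80°  ·
  (2,3): δ = 79.37°  ·
  (2,4): δ = 23.27°  ·
  (3,4): δ = 123.90°  ·
antipodal pairs: 1

count = 1; pairs: (1,3)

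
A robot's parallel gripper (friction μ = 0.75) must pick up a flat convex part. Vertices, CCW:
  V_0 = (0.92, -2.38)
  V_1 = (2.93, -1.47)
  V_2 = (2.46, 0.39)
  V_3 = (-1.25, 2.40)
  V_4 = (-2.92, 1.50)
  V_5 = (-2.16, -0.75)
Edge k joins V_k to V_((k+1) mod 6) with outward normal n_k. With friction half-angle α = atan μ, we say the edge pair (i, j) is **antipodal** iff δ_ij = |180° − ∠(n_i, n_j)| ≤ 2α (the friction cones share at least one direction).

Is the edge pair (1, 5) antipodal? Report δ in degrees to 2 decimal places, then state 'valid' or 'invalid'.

δ = 47.93°, valid

α = atan 0.75 = 36.87°;  2α = 73.74°
edge 1: e_1 = (-0.47, +1.86);  n_1 = (+0.9695, +0.2450)
edge 5: e_5 = (+3.08, -1.63);  n_5 = (-0.4678, -0.8839)
∠(n_1, n_5) = 132.07°
δ = |180° − 132.07°| = 47.93°
47.93° ≤ 2α = 73.74°  →  valid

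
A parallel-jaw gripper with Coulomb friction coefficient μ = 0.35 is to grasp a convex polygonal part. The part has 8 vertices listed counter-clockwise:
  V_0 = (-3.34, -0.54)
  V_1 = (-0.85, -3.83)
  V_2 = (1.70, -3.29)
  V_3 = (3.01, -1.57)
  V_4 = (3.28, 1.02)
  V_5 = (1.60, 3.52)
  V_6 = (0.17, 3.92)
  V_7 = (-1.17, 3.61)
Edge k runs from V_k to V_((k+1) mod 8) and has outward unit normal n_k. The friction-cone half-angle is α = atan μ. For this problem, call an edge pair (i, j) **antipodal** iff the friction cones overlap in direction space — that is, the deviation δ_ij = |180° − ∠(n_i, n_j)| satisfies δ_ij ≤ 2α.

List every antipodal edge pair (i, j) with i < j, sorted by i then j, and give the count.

count = 6; pairs: (0,4), (0,5), (1,5), (1,6), (2,7), (3,7)

α = atan 0.35 = 19.29°;  2α = 38.58°
n_0 = (-0.7974, -0.6035)
n_1 = (+0.2072, -0.9783)
n_2 = (+0.7955, -0.6059)
n_3 = (+0.9946, -0.1037)
n_4 = (+0.8300, +0.5578)
n_5 = (+0.2694, +0.9630)
n_6 = (-0.2254, +0.9743)
n_7 = (-0.8862, +0.4634)
  (0,1): δ = 115.16°  ·
  (0,2): δ = 74.41°  ·
  (0,3): δ = 43.07°  ·
  (0,4): δ = 3.22°  ✓
  (0,5): δ = 37.25°  ✓
  (0,6): δ = 65.91°  ·
  (0,7): δ = 115.28°  ·
  (1,2): δ = 139.25°  ·
  (1,3): δ = 107.91°  ·
  (1,4): δ = 68.06°  ·
  (1,5): δ = 27.58°  ✓
  (1,6): δ = 1.07°  ✓
  (1,7): δ = 50.44°  ·
  (2,3): δ = 148.66°  ·
  (2,4): δ = 108.80°  ·
  (2,5): δ = 68.33°  ·
  (2,6): δ = 39.68°  ·
  (2,7): δ = 9.69°  ✓
  (3,4): δ = 140.15°  ·
  (3,5): δ = 99.68°  ·
  (3,6): δ = 71.02°  ·
  (3,7): δ = 21.65°  ✓
  (4,5): δ = 139.53°  ·
  (4,6): δ = 110.88°  ·
  (4,7): δ = 61.51°  ·
  (5,6): δ = 151.35°  ·
  (5,7): δ = 101.98°  ·
  (6,7): δ = 130.63°  ·
antipodal pairs: 6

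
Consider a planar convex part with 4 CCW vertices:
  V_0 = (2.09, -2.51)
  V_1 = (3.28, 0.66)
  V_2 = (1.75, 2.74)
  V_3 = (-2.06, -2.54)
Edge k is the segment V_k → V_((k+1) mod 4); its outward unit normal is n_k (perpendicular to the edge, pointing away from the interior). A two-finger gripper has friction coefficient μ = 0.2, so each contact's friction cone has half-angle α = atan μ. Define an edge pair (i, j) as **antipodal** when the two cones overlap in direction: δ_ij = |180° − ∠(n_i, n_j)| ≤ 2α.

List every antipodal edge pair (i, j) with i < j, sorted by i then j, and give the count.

α = atan 0.2 = 11.31°;  2α = 22.62°
n_0 = (+0.9362, -0.3514)
n_1 = (+0.8055, +0.5925)
n_2 = (-0.8109, +0.5852)
n_3 = (+0.0072, -1.0000)
  (0,1): δ = 123.09°  ·
  (0,2): δ = 15.24°  ✓
  (0,3): δ = 110.99°  ·
  (1,2): δ = 72.15°  ·
  (1,3): δ = 54.08°  ·
  (2,3): δ = 53.77°  ·
antipodal pairs: 1

count = 1; pairs: (0,2)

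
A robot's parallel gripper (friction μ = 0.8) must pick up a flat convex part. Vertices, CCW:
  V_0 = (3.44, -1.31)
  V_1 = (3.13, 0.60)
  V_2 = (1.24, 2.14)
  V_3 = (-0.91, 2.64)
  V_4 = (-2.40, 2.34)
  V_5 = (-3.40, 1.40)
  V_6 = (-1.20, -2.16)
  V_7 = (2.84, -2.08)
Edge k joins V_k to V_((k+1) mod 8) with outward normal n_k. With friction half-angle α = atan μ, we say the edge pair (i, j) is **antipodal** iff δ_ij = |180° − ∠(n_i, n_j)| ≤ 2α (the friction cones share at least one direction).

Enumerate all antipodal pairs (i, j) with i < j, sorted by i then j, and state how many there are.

α = atan 0.8 = 38.66°;  2α = 77.32°
n_0 = (+0.9871, +0.1602)
n_1 = (+0.6317, +0.7752)
n_2 = (+0.2265, +0.9740)
n_3 = (-0.1974, +0.9803)
n_4 = (-0.6849, +0.7286)
n_5 = (-0.8507, -0.5257)
n_6 = (+0.0198, -0.9998)
n_7 = (+0.7888, -0.6146)
  (0,1): δ = 138.39°  ·
  (0,2): δ = 112.31°  ·
  (0,3): δ = 87.84°  ·
  (0,4): δ = 55.99°  ✓
  (0,5): δ = 22.50°  ✓
  (0,6): δ = 81.92°  ·
  (0,7): δ = 132.85°  ·
  (1,2): δ = 153.92°  ·
  (1,3): δ = 129.44°  ·
  (1,4): δ = 97.60°  ·
  (1,5): δ = 19.11°  ✓
  (1,6): δ = 40.31°  ✓
  (1,7): δ = 91.25°  ·
  (2,3): δ = 155.52°  ·
  (2,4): δ = 123.68°  ·
  (2,5): δ = 45.19°  ✓
  (2,6): δ = 14.23°  ✓
  (2,7): δ = 65.17°  ✓
  (3,4): δ = 148.16°  ·
  (3,5): δ = 69.67°  ✓
  (3,6): δ = 10.25°  ✓
  (3,7): δ = 40.69°  ✓
  (4,5): δ = 101.51°  ·
  (4,6): δ = 42.09°  ✓
  (4,7): δ = 8.85°  ✓
  (5,6): δ = 120.58°  ·
  (5,7): δ = 69.64°  ✓
  (6,7): δ = 129.06°  ·
antipodal pairs: 13

count = 13; pairs: (0,4), (0,5), (1,5), (1,6), (2,5), (2,6), (2,7), (3,5), (3,6), (3,7), (4,6), (4,7), (5,7)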